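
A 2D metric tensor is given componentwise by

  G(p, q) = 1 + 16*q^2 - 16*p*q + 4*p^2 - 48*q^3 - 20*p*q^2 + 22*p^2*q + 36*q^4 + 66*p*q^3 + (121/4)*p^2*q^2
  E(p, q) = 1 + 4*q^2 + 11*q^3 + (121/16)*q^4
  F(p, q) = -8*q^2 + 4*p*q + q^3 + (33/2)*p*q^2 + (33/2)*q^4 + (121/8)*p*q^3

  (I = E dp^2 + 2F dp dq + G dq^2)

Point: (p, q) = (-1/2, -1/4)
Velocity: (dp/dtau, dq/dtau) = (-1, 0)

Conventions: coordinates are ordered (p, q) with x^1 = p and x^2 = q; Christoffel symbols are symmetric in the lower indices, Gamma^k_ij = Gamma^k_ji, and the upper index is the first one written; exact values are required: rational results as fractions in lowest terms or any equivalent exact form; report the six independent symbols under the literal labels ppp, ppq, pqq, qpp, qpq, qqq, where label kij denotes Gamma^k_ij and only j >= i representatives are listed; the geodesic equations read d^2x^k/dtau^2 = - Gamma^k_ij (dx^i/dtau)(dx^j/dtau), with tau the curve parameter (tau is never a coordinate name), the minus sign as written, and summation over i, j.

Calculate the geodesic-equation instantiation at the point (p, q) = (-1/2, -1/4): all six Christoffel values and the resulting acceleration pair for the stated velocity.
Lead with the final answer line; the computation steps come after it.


Answer: Gamma_ppp = 0, Gamma_ppq = -840/9161, Gamma_pqq = 13104/9161, Gamma_qpp = 0, Gamma_qpq = 2720/9161, Gamma_qqq = -42432/9161; accelerations (d^2p/dtau^2, d^2q/dtau^2) = (0, 0)

E = 4537/4096, F = -357/1024, G = 545/256 at the point
E_p = 0, E_q = -105/256, F_p = -105/512, F_q = 989/256, G_p = 85/64, G_q = -663/32
EG - F^2 = 9161/4096;  g^inv = (4096/9161) * [[545/256, 357/1024], [357/1024, 4537/4096]]
first-kind symbols [ij,l] = (1/2)(d_i g_jl + d_j g_il - d_l g_ij): [pp,p] = E_p/2 = 0, [pp,q] = F_p - E_q/2 = 0, [pq,p] = E_q/2 = -105/512, [pq,q] = G_p/2 = 85/128, [qq,p] = F_q - G_p/2 = 819/256, [qq,q] = G_q/2 = -663/64
Gamma^p_ij = (G*[ij,p] - F*[ij,q])/(EG - F^2), Gamma^q_ij = (E*[ij,q] - F*[ij,p])/(EG - F^2)
Gamma_ppp = 0, Gamma_ppq = -840/9161, Gamma_pqq = 13104/9161, Gamma_qpp = 0, Gamma_qpq = 2720/9161, Gamma_qqq = -42432/9161
d^2p/dtau^2 = -(Gamma_ppp*(-1)^2 + 2*Gamma_ppq*(-1)*(0) + Gamma_pqq*(0)^2) = 0
d^2q/dtau^2 = -(Gamma_qpp*(-1)^2 + 2*Gamma_qpq*(-1)*(0) + Gamma_qqq*(0)^2) = 0


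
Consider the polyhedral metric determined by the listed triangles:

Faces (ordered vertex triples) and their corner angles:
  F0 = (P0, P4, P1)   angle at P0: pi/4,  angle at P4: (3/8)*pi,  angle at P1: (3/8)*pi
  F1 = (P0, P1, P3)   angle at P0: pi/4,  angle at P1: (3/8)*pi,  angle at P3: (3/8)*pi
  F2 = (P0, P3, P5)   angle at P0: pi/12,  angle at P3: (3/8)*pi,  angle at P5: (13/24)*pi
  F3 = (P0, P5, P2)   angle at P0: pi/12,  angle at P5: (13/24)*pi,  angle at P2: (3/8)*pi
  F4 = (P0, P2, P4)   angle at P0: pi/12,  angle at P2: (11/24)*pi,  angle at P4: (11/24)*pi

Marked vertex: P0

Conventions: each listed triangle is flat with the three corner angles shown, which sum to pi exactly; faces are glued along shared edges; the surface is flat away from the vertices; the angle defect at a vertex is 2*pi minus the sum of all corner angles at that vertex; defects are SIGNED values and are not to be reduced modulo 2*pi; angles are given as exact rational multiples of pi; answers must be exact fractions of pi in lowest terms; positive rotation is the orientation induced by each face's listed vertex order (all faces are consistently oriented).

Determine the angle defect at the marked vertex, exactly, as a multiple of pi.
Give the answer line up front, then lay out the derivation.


Answer: defect(P0) = (5/4)*pi

Sum of corner angles at P0: (3/4)*pi
defect = 2*pi - (3/4)*pi


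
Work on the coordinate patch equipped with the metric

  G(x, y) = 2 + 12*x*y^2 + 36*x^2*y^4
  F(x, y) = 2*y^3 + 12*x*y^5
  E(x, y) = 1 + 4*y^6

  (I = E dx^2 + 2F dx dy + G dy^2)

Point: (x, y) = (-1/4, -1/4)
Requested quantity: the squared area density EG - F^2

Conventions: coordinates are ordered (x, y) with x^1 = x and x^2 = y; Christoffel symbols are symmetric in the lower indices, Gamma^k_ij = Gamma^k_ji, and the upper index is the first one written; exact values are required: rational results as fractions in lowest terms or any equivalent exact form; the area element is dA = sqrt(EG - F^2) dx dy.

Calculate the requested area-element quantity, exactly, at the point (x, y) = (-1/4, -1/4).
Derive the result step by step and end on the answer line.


E = 1025/1024, F = -29/1024, G = 1865/1024; EG - F^2 = 933/512

Answer: EG - F^2 = 933/512


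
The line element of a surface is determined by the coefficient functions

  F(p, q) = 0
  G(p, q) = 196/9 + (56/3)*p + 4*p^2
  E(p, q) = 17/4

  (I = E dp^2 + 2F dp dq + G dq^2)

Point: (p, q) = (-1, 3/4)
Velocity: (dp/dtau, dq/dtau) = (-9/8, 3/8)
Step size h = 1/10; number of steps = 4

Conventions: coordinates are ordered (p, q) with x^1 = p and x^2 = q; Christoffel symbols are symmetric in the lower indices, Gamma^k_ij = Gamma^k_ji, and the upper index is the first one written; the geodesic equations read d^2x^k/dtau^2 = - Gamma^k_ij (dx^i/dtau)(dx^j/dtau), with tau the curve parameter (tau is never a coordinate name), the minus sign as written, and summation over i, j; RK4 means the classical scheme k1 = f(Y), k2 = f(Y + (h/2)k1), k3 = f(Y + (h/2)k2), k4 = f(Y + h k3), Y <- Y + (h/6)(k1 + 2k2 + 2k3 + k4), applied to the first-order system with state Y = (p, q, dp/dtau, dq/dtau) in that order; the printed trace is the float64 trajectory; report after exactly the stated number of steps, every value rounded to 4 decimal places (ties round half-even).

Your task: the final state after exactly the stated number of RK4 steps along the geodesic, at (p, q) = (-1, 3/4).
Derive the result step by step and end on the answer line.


f(Y) = (dp/dtau, dq/dtau, -Gamma^p_ij Y'^i Y'^j, -Gamma^q_ij Y'^i Y'^j) with the Gammas evaluated at the stage position; h = 0.100000; intermediate values shown to 6 dp
step 0: p = -1.0000, q = 0.7500, dp/dtau = -1.1250, dq/dtau = 0.3750
step 1:
  k1: at (p, q) = (-1.000000, 0.750000), (dp/dtau, dq/dtau) = (-1.125000, 0.375000); Gamma_ppp = 0.000000, Gamma_ppq = 0.000000, Gamma_pqq = -1.254902, Gamma_qpp = 0.000000, Gamma_qpq = 0.750000, Gamma_qqq = 0.000000; k1 = (-1.125000, 0.375000, 0.176471, 0.632813)
  k2: at (p, q) = (-1.056250, 0.768750), (dp/dtau, dq/dtau) = (-1.116176, 0.406641); Gamma_ppp = 0.000000, Gamma_ppq = 0.000000, Gamma_pqq = -1.201961, Gamma_qpp = 0.000000, Gamma_qpq = 0.783034, Gamma_qqq = 0.000000; k2 = (-1.116176, 0.406641, 0.198752, 0.710811)
  k3: at (p, q) = (-1.055809, 0.770332), (dp/dtau, dq/dtau) = (-1.115062, 0.410541); Gamma_ppp = 0.000000, Gamma_ppq = 0.000000, Gamma_pqq = -1.202376, Gamma_qpp = 0.000000, Gamma_qpq = 0.782764, Gamma_qqq = 0.000000; k3 = (-1.115062, 0.410541, 0.202653, 0.716665)
  k4: at (p, q) = (-1.111506, 0.791054), (dp/dtau, dq/dtau) = (-1.104735, 0.446666); Gamma_ppp = 0.000000, Gamma_ppq = 0.000000, Gamma_pqq = -1.149955, Gamma_qpp = 0.000000, Gamma_qpq = 0.818446, Gamma_qqq = 0.000000; k4 = (-1.104735, 0.446666, 0.229429, 0.807721)
  Y <- Y + (h/6)(k1 + 2k2 + 2k3 + k4): p = -1.1115, q = 0.7909, dp/dtau = -1.1049, dq/dtau = 0.4466
step 2:
  k1: at (p, q) = (-1.111537, 0.790934), (dp/dtau, dq/dtau) = (-1.104855, 0.446591); Gamma_ppp = 0.000000, Gamma_ppq = 0.000000, Gamma_pqq = -1.149926, Gamma_qpp = 0.000000, Gamma_qpq = 0.818467, Gamma_qqq = 0.000000; k1 = (-1.104855, 0.446591, 0.229346, 0.807694)
  k2: at (p, q) = (-1.166780, 0.813263), (dp/dtau, dq/dtau) = (-1.093388, 0.486976); Gamma_ppp = 0.000000, Gamma_ppq = 0.000000, Gamma_pqq = -1.097933, Gamma_qpp = 0.000000, Gamma_qpq = 0.857226, Gamma_qqq = 0.000000; k2 = (-1.093388, 0.486976, 0.260370, 0.912866)
  k3: at (p, q) = (-1.166206, 0.815283), (dp/dtau, dq/dtau) = (-1.091836, 0.492235); Gamma_ppp = 0.000000, Gamma_ppq = 0.000000, Gamma_pqq = -1.098473, Gamma_qpp = 0.000000, Gamma_qpq = 0.856805, Gamma_qqq = 0.000000; k3 = (-1.091836, 0.492235, 0.266154, 0.920962)
  k4: at (p, q) = (-1.220721, 0.840157), (dp/dtau, dq/dtau) = (-1.078239, 0.538688); Gamma_ppp = 0.000000, Gamma_ppq = 0.000000, Gamma_pqq = -1.047165, Gamma_qpp = 0.000000, Gamma_qpq = 0.898785, Gamma_qqq = 0.000000; k4 = (-1.078239, 0.538688, 0.303871, 1.044090)
  Y <- Y + (h/6)(k1 + 2k2 + 2k3 + k4): p = -1.2208, q = 0.8400, dp/dtau = -1.0784, dq/dtau = 0.5386
step 3:
  k1: at (p, q) = (-1.220763, 0.839995), (dp/dtau, dq/dtau) = (-1.078417, 0.538582); Gamma_ppp = 0.000000, Gamma_ppq = 0.000000, Gamma_pqq = -1.047125, Gamma_qpp = 0.000000, Gamma_qpq = 0.898819, Gamma_qqq = 0.000000; k1 = (-1.078417, 0.538582, 0.303740, 1.044097)
  k2: at (p, q) = (-1.274683, 0.866925), (dp/dtau, dq/dtau) = (-1.063230, 0.590787); Gamma_ppp = 0.000000, Gamma_ppq = 0.000000, Gamma_pqq = -0.996376, Gamma_qpp = 0.000000, Gamma_qpq = 0.944599, Gamma_qqq = 0.000000; k2 = (-1.063230, 0.590787, 0.347765, 1.186686)
  k3: at (p, q) = (-1.273924, 0.869535), (dp/dtau, dq/dtau) = (-1.061029, 0.597916); Gamma_ppp = 0.000000, Gamma_ppq = 0.000000, Gamma_pqq = -0.997091, Gamma_qpp = 0.000000, Gamma_qpq = 0.943922, Gamma_qqq = 0.000000; k3 = (-1.061029, 0.597916, 0.356464, 1.197661)
  k4: at (p, q) = (-1.326865, 0.899787), (dp/dtau, dq/dtau) = (-1.042771, 0.658348); Gamma_ppp = 0.000000, Gamma_ppq = 0.000000, Gamma_pqq = -0.947264, Gamma_qpp = 0.000000, Gamma_qpq = 0.993574, Gamma_qqq = 0.000000; k4 = (-1.042771, 0.658348, 0.410565, 1.364189)
  Y <- Y + (h/6)(k1 + 2k2 + 2k3 + k4): p = -1.3269, q = 0.8996, dp/dtau = -1.0430, dq/dtau = 0.6582
step 4:
  k1: at (p, q) = (-1.326924, 0.899568), (dp/dtau, dq/dtau) = (-1.043038, 0.658198); Gamma_ppp = 0.000000, Gamma_ppq = 0.000000, Gamma_pqq = -0.947208, Gamma_qpp = 0.000000, Gamma_qpq = 0.993632, Gamma_qqq = 0.000000; k1 = (-1.043038, 0.658198, 0.410355, 1.364308)
  k2: at (p, q) = (-1.379076, 0.932478), (dp/dtau, dq/dtau) = (-1.022520, 0.726414); Gamma_ppp = 0.000000, Gamma_ppq = 0.000000, Gamma_pqq = -0.898124, Gamma_qpp = 0.000000, Gamma_qpq = 1.047936, Gamma_qqq = 0.000000; k2 = (-1.022520, 0.726414, 0.473920, 1.556756)
  k3: at (p, q) = (-1.378050, 0.935888), (dp/dtau, dq/dtau) = (-1.019342, 0.736036); Gamma_ppp = 0.000000, Gamma_ppq = 0.000000, Gamma_pqq = -0.899090, Gamma_qpp = 0.000000, Gamma_qpq = 1.046810, Gamma_qqq = 0.000000; k3 = (-1.019342, 0.736036, 0.487081, 1.570786)
  k4: at (p, q) = (-1.428859, 0.973171), (dp/dtau, dq/dtau) = (-0.994330, 0.815277); Gamma_ppp = 0.000000, Gamma_ppq = 0.000000, Gamma_pqq = -0.851270, Gamma_qpp = 0.000000, Gamma_qpq = 1.105614, Gamma_qqq = 0.000000; k4 = (-0.994330, 0.815277, 0.565820, 1.792541)
  Y <- Y + (h/6)(k1 + 2k2 + 2k3 + k4): p = -1.4289, q = 0.9729, dp/dtau = -0.9947, dq/dtau = 0.8151

Answer: p = -1.4289, q = 0.9729, dp/dtau = -0.9947, dq/dtau = 0.8151


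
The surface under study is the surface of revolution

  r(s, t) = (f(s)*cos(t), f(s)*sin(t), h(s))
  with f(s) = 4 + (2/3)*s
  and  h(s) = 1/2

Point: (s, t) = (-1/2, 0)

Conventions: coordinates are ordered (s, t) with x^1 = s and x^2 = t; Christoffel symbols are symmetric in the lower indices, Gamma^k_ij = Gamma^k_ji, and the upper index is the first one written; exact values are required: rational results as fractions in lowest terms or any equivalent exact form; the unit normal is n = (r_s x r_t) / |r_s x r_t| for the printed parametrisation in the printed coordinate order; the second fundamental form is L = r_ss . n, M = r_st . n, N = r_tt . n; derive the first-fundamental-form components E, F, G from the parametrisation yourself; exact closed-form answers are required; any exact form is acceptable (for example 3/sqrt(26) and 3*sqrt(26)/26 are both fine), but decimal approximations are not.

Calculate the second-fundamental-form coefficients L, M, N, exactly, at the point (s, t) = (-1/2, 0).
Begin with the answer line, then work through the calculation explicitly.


Answer: L = 0, M = 0, N = 0

f = 11/3, f' = 2/3, f'' = 0, h' = 0, h'' = 0
E = 4/9, F = 0, G = 121/9; answer radicand W^2 = 4/9
unnormalised second-form numerators: l = 0, m = 0, n = 0; L = l/sqrt(4/9), and similarly M = m/sqrt(W^2), N = n/sqrt(W^2)


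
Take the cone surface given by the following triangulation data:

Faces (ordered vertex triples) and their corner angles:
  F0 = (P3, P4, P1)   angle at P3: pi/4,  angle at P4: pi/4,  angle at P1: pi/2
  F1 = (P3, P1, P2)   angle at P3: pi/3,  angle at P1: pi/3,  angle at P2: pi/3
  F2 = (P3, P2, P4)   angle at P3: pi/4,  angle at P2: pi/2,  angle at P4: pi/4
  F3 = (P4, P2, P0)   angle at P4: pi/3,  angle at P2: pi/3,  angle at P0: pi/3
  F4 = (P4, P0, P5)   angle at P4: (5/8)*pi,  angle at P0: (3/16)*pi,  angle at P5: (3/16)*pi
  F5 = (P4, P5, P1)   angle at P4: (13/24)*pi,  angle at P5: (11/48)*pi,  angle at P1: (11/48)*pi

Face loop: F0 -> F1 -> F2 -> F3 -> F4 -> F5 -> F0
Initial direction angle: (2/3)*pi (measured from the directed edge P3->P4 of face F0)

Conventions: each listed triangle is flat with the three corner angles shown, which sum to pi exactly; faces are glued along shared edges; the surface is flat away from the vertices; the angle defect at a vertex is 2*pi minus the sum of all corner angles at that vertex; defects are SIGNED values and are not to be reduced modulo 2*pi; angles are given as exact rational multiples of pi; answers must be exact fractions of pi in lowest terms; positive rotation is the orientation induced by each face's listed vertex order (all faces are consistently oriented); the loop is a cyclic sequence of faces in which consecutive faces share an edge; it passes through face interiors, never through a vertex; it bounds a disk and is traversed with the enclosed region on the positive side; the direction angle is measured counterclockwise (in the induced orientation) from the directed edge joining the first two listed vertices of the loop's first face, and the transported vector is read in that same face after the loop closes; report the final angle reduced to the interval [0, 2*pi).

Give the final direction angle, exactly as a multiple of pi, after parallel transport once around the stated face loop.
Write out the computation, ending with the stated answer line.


enclosed vertex P3: corner angles sum to (5/6)*pi, defect = 2*pi - (5/6)*pi = (7/6)*pi
enclosed vertex P4: corner angles sum to 2*pi, defect = 2*pi - 2*pi = 0
the rotation equals the total enclosed defect, so the final angle is initial + defects (mod 2*pi)
final angle = (2/3)*pi + (7/6)*pi = (11/6)*pi (mod 2*pi)

Answer: final direction angle = (11/6)*pi


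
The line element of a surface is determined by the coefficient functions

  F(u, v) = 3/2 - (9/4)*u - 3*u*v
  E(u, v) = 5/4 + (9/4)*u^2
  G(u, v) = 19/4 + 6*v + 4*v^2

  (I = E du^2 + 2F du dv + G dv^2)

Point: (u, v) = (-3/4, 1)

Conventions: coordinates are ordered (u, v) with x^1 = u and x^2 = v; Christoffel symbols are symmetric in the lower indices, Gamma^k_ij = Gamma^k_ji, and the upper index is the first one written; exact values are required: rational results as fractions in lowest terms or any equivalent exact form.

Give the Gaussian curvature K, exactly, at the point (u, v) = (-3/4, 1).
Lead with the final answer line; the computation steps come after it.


Answer: K = -43008/931225

E = 161/64, F = 87/16, G = 59/4, EG - F^2 = 965/128 at the point
E_u = -27/8, E_v = 0, F_u = -21/4, F_v = 9/4, G_u = 0, G_v = 14
E_vv = 0, F_uv = -3, G_uu = 0
Evaluate Brioschi's two determinant matrices M1, M2 and divide by (EG - F^2)^2.
M1 = [[-E_vv/2 + F_uv - G_uu/2, E_u/2, F_u - E_v/2], [F_v - G_u/2, E, F], [G_v/2, F, G]] = [[-3, -27/16, -21/4], [9/4, 161/64, 87/16], [7, 87/16, 59/4]]; det M1 = -21/8
M2 = [[0, E_v/2, G_u/2], [E_v/2, E, F], [G_u/2, F, G]] = [[0, 0, 0], [0, 161/64, 87/16], [0, 87/16, 59/4]]; det M2 = 0
det M1 - det M2 = -21/8; K = -21/8 / (965/128)^2 = -43008/931225


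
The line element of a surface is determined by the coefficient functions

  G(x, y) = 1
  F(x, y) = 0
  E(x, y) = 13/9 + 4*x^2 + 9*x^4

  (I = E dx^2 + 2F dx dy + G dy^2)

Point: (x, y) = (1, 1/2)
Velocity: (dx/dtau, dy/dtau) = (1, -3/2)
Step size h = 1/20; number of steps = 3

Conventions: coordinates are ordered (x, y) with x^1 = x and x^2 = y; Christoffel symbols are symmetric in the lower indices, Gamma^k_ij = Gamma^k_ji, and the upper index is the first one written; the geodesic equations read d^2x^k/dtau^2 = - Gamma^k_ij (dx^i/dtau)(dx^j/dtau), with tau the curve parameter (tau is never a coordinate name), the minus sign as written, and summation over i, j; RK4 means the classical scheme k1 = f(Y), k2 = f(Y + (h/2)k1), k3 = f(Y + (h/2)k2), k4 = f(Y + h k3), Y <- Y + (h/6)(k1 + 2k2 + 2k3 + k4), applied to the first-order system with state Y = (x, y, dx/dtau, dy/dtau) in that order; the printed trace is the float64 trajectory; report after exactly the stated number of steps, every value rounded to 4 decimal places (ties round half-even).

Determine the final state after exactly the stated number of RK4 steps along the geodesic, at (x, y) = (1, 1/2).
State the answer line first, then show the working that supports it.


Answer: x = 1.1354, y = 0.2750, dx/dtau = 0.8186, dy/dtau = -1.5000

f(Y) = (dx/dtau, dy/dtau, -Gamma^x_ij Y'^i Y'^j, -Gamma^y_ij Y'^i Y'^j) with the Gammas evaluated at the stage position; h = 0.050000; intermediate values shown to 6 dp
step 0: x = 1.0000, y = 0.5000, dx/dtau = 1.0000, dy/dtau = -1.5000
step 1:
  k1: at (x, y) = (1.000000, 0.500000), (dx/dtau, dy/dtau) = (1.000000, -1.500000); Gamma_xxx = 1.523077, Gamma_xxy = 0.000000, Gamma_xyy = 0.000000, Gamma_yxx = 0.000000, Gamma_yxy = 0.000000, Gamma_yyy = 0.000000; k1 = (1.000000, -1.500000, -1.523077, 0.000000)
  k2: at (x, y) = (1.025000, 0.462500), (dx/dtau, dy/dtau) = (0.961923, -1.500000); Gamma_xxx = 1.507197, Gamma_xxy = 0.000000, Gamma_xyy = 0.000000, Gamma_yxx = 0.000000, Gamma_yxy = 0.000000, Gamma_yyy = 0.000000; k2 = (0.961923, -1.500000, -1.394603, 0.000000)
  k3: at (x, y) = (1.024048, 0.462500), (dx/dtau, dy/dtau) = (0.965135, -1.500000); Gamma_xxx = 1.507811, Gamma_xxy = 0.000000, Gamma_xyy = 0.000000, Gamma_yxx = 0.000000, Gamma_yxy = 0.000000, Gamma_yyy = 0.000000; k3 = (0.965135, -1.500000, -1.404504, 0.000000)
  k4: at (x, y) = (1.048257, 0.425000), (dx/dtau, dy/dtau) = (0.929775, -1.500000); Gamma_xxx = 1.491998, Gamma_xxy = 0.000000, Gamma_xyy = 0.000000, Gamma_yxx = 0.000000, Gamma_yxy = 0.000000, Gamma_yyy = 0.000000; k4 = (0.929775, -1.500000, -1.289804, 0.000000)
  Y <- Y + (h/6)(k1 + 2k2 + 2k3 + k4): x = 1.0482, y = 0.4250, dx/dtau = 0.9299, dy/dtau = -1.5000
step 2:
  k1: at (x, y) = (1.048199, 0.425000), (dx/dtau, dy/dtau) = (0.929908, -1.500000); Gamma_xxx = 1.492036, Gamma_xxy = 0.000000, Gamma_xyy = 0.000000, Gamma_yxx = 0.000000, Gamma_yxy = 0.000000, Gamma_yyy = 0.000000; k1 = (0.929908, -1.500000, -1.290206, 0.000000)
  k2: at (x, y) = (1.071447, 0.387500), (dx/dtau, dy/dtau) = (0.897652, -1.500000); Gamma_xxx = 1.476523, Gamma_xxy = 0.000000, Gamma_xyy = 0.000000, Gamma_yxx = 0.000000, Gamma_yxy = 0.000000, Gamma_yyy = 0.000000; k2 = (0.897652, -1.500000, -1.189753, 0.000000)
  k3: at (x, y) = (1.070640, 0.387500), (dx/dtau, dy/dtau) = (0.900164, -1.500000); Gamma_xxx = 1.477066, Gamma_xxy = 0.000000, Gamma_xyy = 0.000000, Gamma_yxx = 0.000000, Gamma_yxy = 0.000000, Gamma_yyy = 0.000000; k3 = (0.900164, -1.500000, -1.196859, 0.000000)
  k4: at (x, y) = (1.093207, 0.350000), (dx/dtau, dy/dtau) = (0.870065, -1.500000); Gamma_xxx = 1.461781, Gamma_xxy = 0.000000, Gamma_xyy = 0.000000, Gamma_yxx = 0.000000, Gamma_yxy = 0.000000, Gamma_yyy = 0.000000; k4 = (0.870065, -1.500000, -1.106587, 0.000000)
  Y <- Y + (h/6)(k1 + 2k2 + 2k3 + k4): x = 1.0932, y = 0.3500, dx/dtau = 0.8702, dy/dtau = -1.5000
step 3:
  k1: at (x, y) = (1.093162, 0.350000), (dx/dtau, dy/dtau) = (0.870157, -1.500000); Gamma_xxx = 1.461812, Gamma_xxy = 0.000000, Gamma_xyy = 0.000000, Gamma_yxx = 0.000000, Gamma_yxy = 0.000000, Gamma_yyy = 0.000000; k1 = (0.870157, -1.500000, -1.106846, 0.000000)
  k2: at (x, y) = (1.114916, 0.312500), (dx/dtau, dy/dtau) = (0.842486, -1.500000); Gamma_xxx = 1.446918, Gamma_xxy = 0.000000, Gamma_xyy = 0.000000, Gamma_yxx = 0.000000, Gamma_yxy = 0.000000, Gamma_yyy = 0.000000; k2 = (0.842486, -1.500000, -1.026998, 0.000000)
  k3: at (x, y) = (1.114225, 0.312500), (dx/dtau, dy/dtau) = (0.844482, -1.500000); Gamma_xxx = 1.447394, Gamma_xxy = 0.000000, Gamma_xyy = 0.000000, Gamma_yxx = 0.000000, Gamma_yxy = 0.000000, Gamma_yyy = 0.000000; k3 = (0.844482, -1.500000, -1.032210, 0.000000)
  k4: at (x, y) = (1.135387, 0.275000), (dx/dtau, dy/dtau) = (0.818547, -1.500000); Gamma_xxx = 1.432806, Gamma_xxy = 0.000000, Gamma_xyy = 0.000000, Gamma_yxx = 0.000000, Gamma_yxy = 0.000000, Gamma_yyy = 0.000000; k4 = (0.818547, -1.500000, -0.960007, 0.000000)
  Y <- Y + (h/6)(k1 + 2k2 + 2k3 + k4): x = 1.1354, y = 0.2750, dx/dtau = 0.8186, dy/dtau = -1.5000


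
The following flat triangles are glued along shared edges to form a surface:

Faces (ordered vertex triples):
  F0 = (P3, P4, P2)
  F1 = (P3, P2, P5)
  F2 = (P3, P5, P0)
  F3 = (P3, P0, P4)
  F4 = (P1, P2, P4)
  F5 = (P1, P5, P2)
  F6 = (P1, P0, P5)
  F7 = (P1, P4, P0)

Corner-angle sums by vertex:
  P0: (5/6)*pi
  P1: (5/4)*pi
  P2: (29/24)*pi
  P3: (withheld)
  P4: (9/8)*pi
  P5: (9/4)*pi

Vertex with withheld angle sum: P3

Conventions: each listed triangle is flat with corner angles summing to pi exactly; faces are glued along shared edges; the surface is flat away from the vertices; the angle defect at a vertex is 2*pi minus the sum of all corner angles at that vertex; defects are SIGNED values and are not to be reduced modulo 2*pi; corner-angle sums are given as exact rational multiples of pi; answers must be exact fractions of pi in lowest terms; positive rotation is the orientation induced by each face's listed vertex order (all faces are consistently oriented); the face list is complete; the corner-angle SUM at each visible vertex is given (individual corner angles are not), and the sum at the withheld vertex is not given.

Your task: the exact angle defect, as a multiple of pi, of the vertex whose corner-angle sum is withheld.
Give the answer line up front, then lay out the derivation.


Answer: defect(P3) = (2/3)*pi

V = 6, E = 12, F = 8; chi = V - E + F = 2
Gauss-Bonnet: total defect = 2*pi*chi = 4*pi; visible defects sum to (10/3)*pi


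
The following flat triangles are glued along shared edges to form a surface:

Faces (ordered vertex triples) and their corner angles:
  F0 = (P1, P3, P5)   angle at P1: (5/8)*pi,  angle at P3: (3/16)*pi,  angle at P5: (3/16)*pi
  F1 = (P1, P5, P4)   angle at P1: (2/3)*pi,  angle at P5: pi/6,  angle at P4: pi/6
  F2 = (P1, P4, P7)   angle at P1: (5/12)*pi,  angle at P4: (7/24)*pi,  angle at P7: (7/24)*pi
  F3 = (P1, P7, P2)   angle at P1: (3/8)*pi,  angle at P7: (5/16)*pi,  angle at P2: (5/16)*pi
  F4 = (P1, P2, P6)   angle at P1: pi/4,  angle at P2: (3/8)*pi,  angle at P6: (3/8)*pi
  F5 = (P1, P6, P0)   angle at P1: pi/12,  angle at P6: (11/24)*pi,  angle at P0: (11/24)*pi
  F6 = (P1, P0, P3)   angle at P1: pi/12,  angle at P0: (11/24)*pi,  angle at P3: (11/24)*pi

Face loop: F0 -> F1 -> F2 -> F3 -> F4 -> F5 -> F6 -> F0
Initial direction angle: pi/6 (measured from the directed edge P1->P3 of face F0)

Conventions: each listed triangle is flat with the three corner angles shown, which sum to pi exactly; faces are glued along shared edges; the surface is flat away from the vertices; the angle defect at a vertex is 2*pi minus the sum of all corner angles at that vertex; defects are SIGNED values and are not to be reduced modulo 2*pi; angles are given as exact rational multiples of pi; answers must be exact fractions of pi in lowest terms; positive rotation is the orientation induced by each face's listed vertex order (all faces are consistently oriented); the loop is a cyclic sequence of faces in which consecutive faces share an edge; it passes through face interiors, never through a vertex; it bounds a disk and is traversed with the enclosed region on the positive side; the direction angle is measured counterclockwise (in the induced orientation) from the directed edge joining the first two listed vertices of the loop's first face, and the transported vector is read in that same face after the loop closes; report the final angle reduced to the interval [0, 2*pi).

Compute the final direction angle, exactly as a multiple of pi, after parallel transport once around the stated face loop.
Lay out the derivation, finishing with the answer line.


enclosed vertex P1: corner angles sum to (5/2)*pi, defect = 2*pi - (5/2)*pi = -pi/2
holonomy = initial angle + sum of enclosed defects (mod 2*pi), positive in the induced orientation
final angle = pi/6 - pi/2 = (5/3)*pi (mod 2*pi)

Answer: final direction angle = (5/3)*pi


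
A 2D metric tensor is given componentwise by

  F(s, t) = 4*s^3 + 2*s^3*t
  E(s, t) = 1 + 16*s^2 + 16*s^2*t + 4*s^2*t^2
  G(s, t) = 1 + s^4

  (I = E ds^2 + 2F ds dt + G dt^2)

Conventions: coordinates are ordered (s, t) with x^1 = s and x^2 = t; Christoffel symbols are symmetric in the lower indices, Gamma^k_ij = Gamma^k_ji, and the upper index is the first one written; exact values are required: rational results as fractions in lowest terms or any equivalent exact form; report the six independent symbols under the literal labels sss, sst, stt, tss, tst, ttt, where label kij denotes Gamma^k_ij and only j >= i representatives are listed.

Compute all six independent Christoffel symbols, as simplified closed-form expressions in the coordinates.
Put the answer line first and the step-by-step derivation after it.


Answer: Gamma_sss = (4*s*t^2 + 16*s*t + 16*s)/(s^4 + 4*s^2*t^2 + 16*s^2*t + 16*s^2 + 1), Gamma_sst = (4*s^2*t + 8*s^2)/(s^4 + 4*s^2*t^2 + 16*s^2*t + 16*s^2 + 1), Gamma_stt = 0, Gamma_tss = (2*s^2*t + 4*s^2)/(s^4 + 4*s^2*t^2 + 16*s^2*t + 16*s^2 + 1), Gamma_tst = 2*s^3/(s^4 + 4*s^2*t^2 + 16*s^2*t + 16*s^2 + 1), Gamma_ttt = 0

E = 1 + 16*s^2 + 16*s^2*t + 4*s^2*t^2; F = 4*s^3 + 2*s^3*t; G = 1 + s^4
Gamma^k_ij = (1/2) g^{kl} (d_i g_jl + d_j g_il - d_l g_ij), with g^inv = (1/(EG-F^2)) [[G, -F], [-F, E]]
first partials: E_s = 32*s + 32*s*t + 8*s*t^2, E_t = 16*s^2 + 8*s^2*t, F_s = 12*s^2 + 6*s^2*t, F_t = 2*s^3, G_s = 4*s^3, G_t = 0
D = EG - F^2 = 1 + 16*s^2 + 16*s^2*t + 4*s^2*t^2 + s^4
expanded: Gamma^s_ss = (G E_s - 2F F_s + F E_t)/(2D), Gamma^s_st = (G E_t - F G_s)/(2D), Gamma^s_tt = (2G F_t - G G_s - F G_t)/(2D), Gamma^t_ss = (2E F_s - E E_t - F E_s)/(2D), Gamma^t_st = (E G_s - F E_t)/(2D), Gamma^t_tt = (E G_t - 2F F_t + F G_s)/(2D); substitute and cancel common factors


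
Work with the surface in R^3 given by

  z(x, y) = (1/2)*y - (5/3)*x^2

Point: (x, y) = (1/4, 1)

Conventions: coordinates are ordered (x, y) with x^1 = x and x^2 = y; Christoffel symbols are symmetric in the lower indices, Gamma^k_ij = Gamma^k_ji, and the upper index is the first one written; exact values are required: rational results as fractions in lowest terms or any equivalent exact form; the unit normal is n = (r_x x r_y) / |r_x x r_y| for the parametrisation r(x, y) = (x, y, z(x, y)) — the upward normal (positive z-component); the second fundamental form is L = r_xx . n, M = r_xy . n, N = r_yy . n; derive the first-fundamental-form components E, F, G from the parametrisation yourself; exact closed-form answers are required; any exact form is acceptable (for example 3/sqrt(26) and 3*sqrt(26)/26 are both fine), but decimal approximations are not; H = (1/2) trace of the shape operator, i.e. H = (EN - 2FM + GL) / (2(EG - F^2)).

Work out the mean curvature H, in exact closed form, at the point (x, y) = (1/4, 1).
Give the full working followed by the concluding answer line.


z_x = -5/6, z_y = 1/2, z_xx = -10/3, z_xy = 0, z_yy = 0
E = 61/36, F = -5/12, G = 5/4; answer radicand W^2 = 35/18
unnormalised second-form numerators: l = -10/3, m = 0, n = 0; L = l/sqrt(35/18), and similarly M = m/sqrt(W^2), N = n/sqrt(W^2)
H = (E*n - 2*F*m + G*l) / (2*(EG - F^2)*sqrt(W^2)); E*n - 2*F*m + G*l = -25/6, EG - F^2 = 35/18, so H = (-15/14)/sqrt(35/18)

Answer: H = -9*sqrt(70)/98


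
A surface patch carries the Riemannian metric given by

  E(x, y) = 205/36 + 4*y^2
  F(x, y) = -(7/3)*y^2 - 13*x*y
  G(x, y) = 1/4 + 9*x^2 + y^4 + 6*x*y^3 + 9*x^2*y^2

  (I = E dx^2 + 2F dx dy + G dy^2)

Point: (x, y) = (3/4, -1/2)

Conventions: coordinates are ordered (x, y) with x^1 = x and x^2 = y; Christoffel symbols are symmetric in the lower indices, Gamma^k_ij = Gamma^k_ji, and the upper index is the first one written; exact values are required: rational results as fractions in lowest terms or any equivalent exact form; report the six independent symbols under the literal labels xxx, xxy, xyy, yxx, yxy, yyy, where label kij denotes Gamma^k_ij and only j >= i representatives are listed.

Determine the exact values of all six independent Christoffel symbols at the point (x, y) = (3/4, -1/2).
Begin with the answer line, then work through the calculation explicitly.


Answer: Gamma_xxx = -84048/51313, Gamma_xxy = -107730/51313, Gamma_xyy = -8493/2116, Gamma_yxx = 131104/51313, Gamma_yxy = 144132/51313, Gamma_yyy = 1404/529

E = 241/36, F = 103/24, G = 389/64 at the point
E_x = 0, E_y = -4, F_x = 13/2, F_y = -89/12, G_x = 129/8, G_y = -35/16
EG - F^2 = 51313/2304;  g^inv = (2304/51313) * [[389/64, -103/24], [-103/24, 241/36]]
first-kind symbols [ij,l] = (1/2)(d_i g_jl + d_j g_il - d_l g_ij): [xx,x] = E_x/2 = 0, [xx,y] = F_x - E_y/2 = 17/2, [xy,x] = E_y/2 = -2, [xy,y] = G_x/2 = 129/16, [yy,x] = F_y - G_x/2 = -743/48, [yy,y] = G_y/2 = -35/32
Gamma^x_ij = (G*[ij,x] - F*[ij,y])/(EG - F^2), Gamma^y_ij = (E*[ij,y] - F*[ij,x])/(EG - F^2)


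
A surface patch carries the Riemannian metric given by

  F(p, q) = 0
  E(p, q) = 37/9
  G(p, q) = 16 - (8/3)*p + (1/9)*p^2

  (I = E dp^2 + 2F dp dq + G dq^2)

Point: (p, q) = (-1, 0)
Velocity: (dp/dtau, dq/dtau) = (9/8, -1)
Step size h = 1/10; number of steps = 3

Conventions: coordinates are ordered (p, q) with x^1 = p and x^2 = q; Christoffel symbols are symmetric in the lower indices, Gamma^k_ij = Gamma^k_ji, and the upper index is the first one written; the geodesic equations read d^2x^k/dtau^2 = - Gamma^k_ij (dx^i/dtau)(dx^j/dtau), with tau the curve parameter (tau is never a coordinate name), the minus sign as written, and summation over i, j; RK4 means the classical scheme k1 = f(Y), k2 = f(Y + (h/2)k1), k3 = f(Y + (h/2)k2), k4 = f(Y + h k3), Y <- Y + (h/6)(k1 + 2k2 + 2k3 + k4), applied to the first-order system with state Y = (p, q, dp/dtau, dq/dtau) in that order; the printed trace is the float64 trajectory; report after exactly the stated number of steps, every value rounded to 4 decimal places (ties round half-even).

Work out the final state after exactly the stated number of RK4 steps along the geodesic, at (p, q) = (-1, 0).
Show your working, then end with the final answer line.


f(Y) = (dp/dtau, dq/dtau, -Gamma^p_ij Y'^i Y'^j, -Gamma^q_ij Y'^i Y'^j) with the Gammas evaluated at the stage position; h = 0.100000; intermediate values shown to 6 dp
step 0: p = -1.0000, q = 0.0000, dp/dtau = 1.1250, dq/dtau = -1.0000
step 1:
  k1: at (p, q) = (-1.000000, 0.000000), (dp/dtau, dq/dtau) = (1.125000, -1.000000); Gamma_ppp = 0.000000, Gamma_ppq = 0.000000, Gamma_pqq = 0.351351, Gamma_qpp = 0.000000, Gamma_qpq = -0.076923, Gamma_qqq = 0.000000; k1 = (1.125000, -1.000000, -0.351351, -0.173077)
  k2: at (p, q) = (-0.943750, -0.050000), (dp/dtau, dq/dtau) = (1.107432, -1.008654); Gamma_ppp = 0.000000, Gamma_ppq = 0.000000, Gamma_pqq = 0.349831, Gamma_qpp = 0.000000, Gamma_qpq = -0.077257, Gamma_qqq = 0.000000; k2 = (1.107432, -1.008654, -0.355912, -0.172595)
  k3: at (p, q) = (-0.944628, -0.050433), (dp/dtau, dq/dtau) = (1.107204, -1.008630); Gamma_ppp = 0.000000, Gamma_ppq = 0.000000, Gamma_pqq = 0.349855, Gamma_qpp = 0.000000, Gamma_qpq = -0.077252, Gamma_qqq = 0.000000; k3 = (1.107204, -1.008630, -0.355919, -0.172544)
  k4: at (p, q) = (-0.889280, -0.100863), (dp/dtau, dq/dtau) = (1.089408, -1.017254); Gamma_ppp = 0.000000, Gamma_ppq = 0.000000, Gamma_pqq = 0.348359, Gamma_qpp = 0.000000, Gamma_qpq = -0.077584, Gamma_qqq = 0.000000; k4 = (1.089408, -1.017254, -0.360484, -0.171958)
  Y <- Y + (h/6)(k1 + 2k2 + 2k3 + k4): p = -0.8893, q = -0.1009, dp/dtau = 1.0894, dq/dtau = -1.0173
step 2:
  k1: at (p, q) = (-0.889272, -0.100864), (dp/dtau, dq/dtau) = (1.089408, -1.017255); Gamma_ppp = 0.000000, Gamma_ppq = 0.000000, Gamma_pqq = 0.348359, Gamma_qpp = 0.000000, Gamma_qpq = -0.077584, Gamma_qqq = 0.000000; k1 = (1.089408, -1.017255, -0.360484, -0.171958)
  k2: at (p, q) = (-0.834802, -0.151726), (dp/dtau, dq/dtau) = (1.071384, -1.025853); Gamma_ppp = 0.000000, Gamma_ppq = 0.000000, Gamma_pqq = 0.346887, Gamma_qpp = 0.000000, Gamma_qpq = -0.077913, Gamma_qqq = 0.000000; k2 = (1.071384, -1.025853, -0.365055, -0.171266)
  k3: at (p, q) = (-0.835703, -0.152156), (dp/dtau, dq/dtau) = (1.071156, -1.025819); Gamma_ppp = 0.000000, Gamma_ppq = 0.000000, Gamma_pqq = 0.346911, Gamma_qpp = 0.000000, Gamma_qpq = -0.077908, Gamma_qqq = 0.000000; k3 = (1.071156, -1.025819, -0.365056, -0.171212)
  k4: at (p, q) = (-0.782156, -0.203446), (dp/dtau, dq/dtau) = (1.052903, -1.034376); Gamma_ppp = 0.000000, Gamma_ppq = 0.000000, Gamma_pqq = 0.345464, Gamma_qpp = 0.000000, Gamma_qpq = -0.078234, Gamma_qqq = 0.000000; k4 = (1.052903, -1.034376, -0.369624, -0.170409)
  Y <- Y + (h/6)(k1 + 2k2 + 2k3 + k4): p = -0.7821, q = -0.2034, dp/dtau = 1.0529, dq/dtau = -1.0344
step 3:
  k1: at (p, q) = (-0.782149, -0.203447), (dp/dtau, dq/dtau) = (1.052903, -1.034377); Gamma_ppp = 0.000000, Gamma_ppq = 0.000000, Gamma_pqq = 0.345463, Gamma_qpp = 0.000000, Gamma_qpq = -0.078234, Gamma_qqq = 0.000000; k1 = (1.052903, -1.034377, -0.369624, -0.170409)
  k2: at (p, q) = (-0.729504, -0.255165), (dp/dtau, dq/dtau) = (1.034422, -1.042898); Gamma_ppp = 0.000000, Gamma_ppq = 0.000000, Gamma_pqq = 0.344041, Gamma_qpp = 0.000000, Gamma_qpq = -0.078558, Gamma_qqq = 0.000000; k2 = (1.034422, -1.042898, -0.374191, -0.169495)
  k3: at (p, q) = (-0.730428, -0.255591), (dp/dtau, dq/dtau) = (1.034193, -1.042852); Gamma_ppp = 0.000000, Gamma_ppq = 0.000000, Gamma_pqq = 0.344066, Gamma_qpp = 0.000000, Gamma_qpq = -0.078552, Gamma_qqq = 0.000000; k3 = (1.034193, -1.042852, -0.374185, -0.169438)
  k4: at (p, q) = (-0.678729, -0.307732), (dp/dtau, dq/dtau) = (1.015484, -1.051321); Gamma_ppp = 0.000000, Gamma_ppq = 0.000000, Gamma_pqq = 0.342668, Gamma_qpp = 0.000000, Gamma_qpq = -0.078872, Gamma_qqq = 0.000000; k4 = (1.015484, -1.051321, -0.378743, -0.168408)
  Y <- Y + (h/6)(k1 + 2k2 + 2k3 + k4): p = -0.6787, q = -0.3077, dp/dtau = 1.0155, dq/dtau = -1.0513

Answer: p = -0.6787, q = -0.3077, dp/dtau = 1.0155, dq/dtau = -1.0513


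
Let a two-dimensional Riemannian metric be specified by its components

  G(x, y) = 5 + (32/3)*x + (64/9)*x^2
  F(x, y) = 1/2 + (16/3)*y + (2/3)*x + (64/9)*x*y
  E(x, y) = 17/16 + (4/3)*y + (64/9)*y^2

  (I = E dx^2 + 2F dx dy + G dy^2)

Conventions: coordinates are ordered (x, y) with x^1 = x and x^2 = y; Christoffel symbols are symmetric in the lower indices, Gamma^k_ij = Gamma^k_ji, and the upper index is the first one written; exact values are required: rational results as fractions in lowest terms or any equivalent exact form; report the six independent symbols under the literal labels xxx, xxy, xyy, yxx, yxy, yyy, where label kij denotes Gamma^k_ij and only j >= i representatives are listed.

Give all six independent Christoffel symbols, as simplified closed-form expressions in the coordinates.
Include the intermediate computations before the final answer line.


E = 17/16 + (4/3)*y + (64/9)*y^2; F = 1/2 + (16/3)*y + (2/3)*x + (64/9)*x*y; G = 5 + (32/3)*x + (64/9)*x^2
Gamma^k_ij = (1/2) g^{kl} (d_i g_jl + d_j g_il - d_l g_ij), with g^inv = (1/(EG-F^2)) [[G, -F], [-F, E]]
first partials: E_x = 0, E_y = 4/3 + (128/9)*y, F_x = 2/3 + (64/9)*y, F_y = 16/3 + (64/9)*x, G_x = 32/3 + (128/9)*x, G_y = 0
D = EG - F^2 = 81/16 + (4/3)*y + (32/3)*x + (64/9)*y^2 + (64/9)*x^2
expanded: Gamma^x_xx = (G E_x - 2F F_x + F E_y)/(2D), Gamma^x_xy = (G E_y - F G_x)/(2D), Gamma^x_yy = (2G F_y - G G_x - F G_y)/(2D), Gamma^y_xx = (2E F_x - E E_y - F E_x)/(2D), Gamma^y_xy = (E G_x - F E_y)/(2D), Gamma^y_yy = (E G_y - 2F F_y + F G_x)/(2D); substitute and cancel common factors

Answer: Gamma_xxx = 0, Gamma_xxy = (1024*y + 96)/(1024*x^2 + 1536*x + 1024*y^2 + 192*y + 729), Gamma_xyy = 0, Gamma_yxx = 0, Gamma_yxy = (1024*x + 768)/(1024*x^2 + 1536*x + 1024*y^2 + 192*y + 729), Gamma_yyy = 0


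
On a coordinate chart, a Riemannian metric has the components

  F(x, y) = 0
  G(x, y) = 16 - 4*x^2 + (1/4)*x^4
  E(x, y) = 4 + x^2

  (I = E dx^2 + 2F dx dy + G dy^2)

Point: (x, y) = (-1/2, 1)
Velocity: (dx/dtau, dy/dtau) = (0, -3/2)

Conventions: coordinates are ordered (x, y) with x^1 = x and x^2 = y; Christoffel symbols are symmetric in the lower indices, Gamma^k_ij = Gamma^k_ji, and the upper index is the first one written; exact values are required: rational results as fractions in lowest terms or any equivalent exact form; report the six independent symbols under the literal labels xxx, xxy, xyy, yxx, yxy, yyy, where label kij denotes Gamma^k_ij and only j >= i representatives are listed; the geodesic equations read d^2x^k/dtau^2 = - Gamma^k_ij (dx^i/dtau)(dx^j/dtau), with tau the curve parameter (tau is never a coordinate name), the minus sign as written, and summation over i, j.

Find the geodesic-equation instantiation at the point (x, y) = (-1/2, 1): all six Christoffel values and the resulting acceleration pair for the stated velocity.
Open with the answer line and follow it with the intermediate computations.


Answer: Gamma_xxx = -2/17, Gamma_xxy = 0, Gamma_xyy = -31/68, Gamma_yxx = 0, Gamma_yxy = 4/31, Gamma_yyy = 0; accelerations (d^2x/dtau^2, d^2y/dtau^2) = (279/272, 0)

E = 17/4, F = 0, G = 961/64 at the point
E_x = -1, E_y = 0, F_x = 0, F_y = 0, G_x = 31/8, G_y = 0
EG - F^2 = 16337/256;  g^inv = (256/16337) * [[961/64, 0], [0, 17/4]]
first-kind symbols [ij,l] = (1/2)(d_i g_jl + d_j g_il - d_l g_ij): [xx,x] = E_x/2 = -1/2, [xx,y] = F_x - E_y/2 = 0, [xy,x] = E_y/2 = 0, [xy,y] = G_x/2 = 31/16, [yy,x] = F_y - G_x/2 = -31/16, [yy,y] = G_y/2 = 0
Gamma^x_ij = (G*[ij,x] - F*[ij,y])/(EG - F^2), Gamma^y_ij = (E*[ij,y] - F*[ij,x])/(EG - F^2)
Gamma_xxx = -2/17, Gamma_xxy = 0, Gamma_xyy = -31/68, Gamma_yxx = 0, Gamma_yxy = 4/31, Gamma_yyy = 0
d^2x/dtau^2 = -(Gamma_xxx*(0)^2 + 2*Gamma_xxy*(0)*(-3/2) + Gamma_xyy*(-3/2)^2) = 279/272
d^2y/dtau^2 = -(Gamma_yxx*(0)^2 + 2*Gamma_yxy*(0)*(-3/2) + Gamma_yyy*(-3/2)^2) = 0


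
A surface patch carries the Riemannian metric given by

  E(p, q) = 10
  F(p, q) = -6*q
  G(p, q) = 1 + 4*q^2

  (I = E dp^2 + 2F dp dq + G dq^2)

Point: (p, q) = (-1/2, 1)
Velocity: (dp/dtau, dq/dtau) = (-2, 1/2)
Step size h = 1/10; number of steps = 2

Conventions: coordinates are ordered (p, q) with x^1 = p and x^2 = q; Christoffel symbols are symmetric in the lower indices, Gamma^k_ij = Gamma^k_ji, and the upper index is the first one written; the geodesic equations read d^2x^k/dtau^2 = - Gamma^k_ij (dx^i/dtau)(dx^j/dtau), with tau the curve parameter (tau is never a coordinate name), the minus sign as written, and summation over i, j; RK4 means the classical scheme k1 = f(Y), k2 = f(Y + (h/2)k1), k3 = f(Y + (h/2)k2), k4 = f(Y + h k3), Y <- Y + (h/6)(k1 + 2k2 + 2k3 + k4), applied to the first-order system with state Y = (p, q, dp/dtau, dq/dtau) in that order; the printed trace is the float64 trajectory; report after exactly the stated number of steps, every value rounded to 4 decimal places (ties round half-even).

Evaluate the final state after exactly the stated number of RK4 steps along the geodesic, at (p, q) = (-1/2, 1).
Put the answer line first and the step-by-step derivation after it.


Answer: p = -0.8979, q = 1.0986, dp/dtau = -1.9798, dq/dtau = 0.4858

f(Y) = (dp/dtau, dq/dtau, -Gamma^p_ij Y'^i Y'^j, -Gamma^q_ij Y'^i Y'^j) with the Gammas evaluated at the stage position; h = 0.100000; intermediate values shown to 6 dp
step 0: p = -0.5000, q = 1.0000, dp/dtau = -2.0000, dq/dtau = 0.5000
step 1:
  k1: at (p, q) = (-0.500000, 1.000000), (dp/dtau, dq/dtau) = (-2.000000, 0.500000); Gamma_ppp = 0.000000, Gamma_ppq = 0.000000, Gamma_pqq = -0.428571, Gamma_qpp = 0.000000, Gamma_qpq = 0.000000, Gamma_qqq = 0.285714; k1 = (-2.000000, 0.500000, 0.107143, -0.071429)
  k2: at (p, q) = (-0.600000, 1.025000), (dp/dtau, dq/dtau) = (-1.994643, 0.496429); Gamma_ppp = 0.000000, Gamma_ppq = 0.000000, Gamma_pqq = -0.422461, Gamma_qpp = 0.000000, Gamma_qpq = 0.000000, Gamma_qqq = 0.288682; k2 = (-1.994643, 0.496429, 0.104112, -0.071143)
  k3: at (p, q) = (-0.599732, 1.024821), (dp/dtau, dq/dtau) = (-1.994794, 0.496443); Gamma_ppp = 0.000000, Gamma_ppq = 0.000000, Gamma_pqq = -0.422504, Gamma_qpp = 0.000000, Gamma_qpq = 0.000000, Gamma_qqq = 0.288661; k3 = (-1.994794, 0.496443, 0.104129, -0.071142)
  k4: at (p, q) = (-0.699479, 1.049644), (dp/dtau, dq/dtau) = (-1.989587, 0.492886); Gamma_ppp = 0.000000, Gamma_ppq = 0.000000, Gamma_pqq = -0.416464, Gamma_qpp = 0.000000, Gamma_qpq = 0.000000, Gamma_qqq = 0.291426; k4 = (-1.989587, 0.492886, 0.101174, -0.070798)
  Y <- Y + (h/6)(k1 + 2k2 + 2k3 + k4): p = -0.6995, q = 1.0496, dp/dtau = -1.9896, dq/dtau = 0.4929
step 2:
  k1: at (p, q) = (-0.699474, 1.049644), (dp/dtau, dq/dtau) = (-1.989587, 0.492887); Gamma_ppp = 0.000000, Gamma_ppq = 0.000000, Gamma_pqq = -0.416464, Gamma_qpp = 0.000000, Gamma_qpq = 0.000000, Gamma_qqq = 0.291426; k1 = (-1.989587, 0.492887, 0.101175, -0.070798)
  k2: at (p, q) = (-0.798954, 1.074288), (dp/dtau, dq/dtau) = (-1.984528, 0.489347); Gamma_ppp = 0.000000, Gamma_ppq = 0.000000, Gamma_pqq = -0.410498, Gamma_qpp = 0.000000, Gamma_qpq = 0.000000, Gamma_qqq = 0.293996; k2 = (-1.984528, 0.489347, 0.098298, -0.070400)
  k3: at (p, q) = (-0.798701, 1.074111), (dp/dtau, dq/dtau) = (-1.984672, 0.489367); Gamma_ppp = 0.000000, Gamma_ppq = 0.000000, Gamma_pqq = -0.410541, Gamma_qpp = 0.000000, Gamma_qpq = 0.000000, Gamma_qqq = 0.293978; k3 = (-1.984672, 0.489367, 0.098316, -0.070402)
  k4: at (p, q) = (-0.897942, 1.098580), (dp/dtau, dq/dtau) = (-1.979755, 0.485847); Gamma_ppp = 0.000000, Gamma_ppq = 0.000000, Gamma_pqq = -0.404653, Gamma_qpp = 0.000000, Gamma_qpq = 0.000000, Gamma_qqq = 0.296363; k4 = (-1.979755, 0.485847, 0.095517, -0.069955)
  Y <- Y + (h/6)(k1 + 2k2 + 2k3 + k4): p = -0.8979, q = 1.0986, dp/dtau = -1.9798, dq/dtau = 0.4858
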